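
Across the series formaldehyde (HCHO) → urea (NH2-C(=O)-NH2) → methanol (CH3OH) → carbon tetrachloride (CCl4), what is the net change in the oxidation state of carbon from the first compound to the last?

+4

Carbon oxidation states along the series — formaldehyde: 0, urea: +4, methanol: -2, carbon tetrachloride: +4.
Net change = +4 − (0) = +4.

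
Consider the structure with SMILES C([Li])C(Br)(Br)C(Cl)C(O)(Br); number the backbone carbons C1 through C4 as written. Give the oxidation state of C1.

C1 has one bond to C (0), one bond to Li (-1), one bond to H (-1), one bond to H (-1).
Oxidation state = 0 − 1 − 1 − 1 = -3.

-3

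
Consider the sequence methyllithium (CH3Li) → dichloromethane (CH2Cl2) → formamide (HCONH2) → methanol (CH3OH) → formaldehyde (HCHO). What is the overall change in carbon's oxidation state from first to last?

+4

Carbon oxidation states along the series — methyllithium: -4, dichloromethane: 0, formamide: +2, methanol: -2, formaldehyde: 0.
Net change = 0 − (-4) = +4.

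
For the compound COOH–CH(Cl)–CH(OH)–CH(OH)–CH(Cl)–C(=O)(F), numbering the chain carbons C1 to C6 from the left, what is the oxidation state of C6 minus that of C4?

C6: 1C, 2O, 1F → 0 + 2 + 1 = +3
C4: 2C, 1H, 1O → 0 − 1 + 1 = 0
Difference: +3 − (0) = +3.

+3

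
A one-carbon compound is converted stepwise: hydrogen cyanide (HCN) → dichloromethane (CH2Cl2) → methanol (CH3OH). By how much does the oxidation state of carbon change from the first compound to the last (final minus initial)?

-4

Carbon oxidation states along the series — hydrogen cyanide: +2, dichloromethane: 0, methanol: -2.
Net change = -2 − (+2) = -4.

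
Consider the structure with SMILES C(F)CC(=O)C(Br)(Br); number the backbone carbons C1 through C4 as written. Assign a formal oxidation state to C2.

-2

Assign +1 per bond to O/N/halogen, −1 per bond to H or an electropositive element, and 0 per bond to carbon.
C2 has one bond to C (0), one bond to C (0), one bond to H (-1), one bond to H (-1).
Oxidation state = 0 + 0 − 1 − 1 = -2.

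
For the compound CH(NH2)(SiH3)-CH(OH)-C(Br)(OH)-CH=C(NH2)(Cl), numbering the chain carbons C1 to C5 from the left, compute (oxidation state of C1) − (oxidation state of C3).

-3

C1: 1C, 1H, 1N, 1Si → 0 − 1 + 1 − 1 = -1
C3: 2C, 1O, 1Br → 0 + 1 + 1 = +2
Difference: -1 − (+2) = -3.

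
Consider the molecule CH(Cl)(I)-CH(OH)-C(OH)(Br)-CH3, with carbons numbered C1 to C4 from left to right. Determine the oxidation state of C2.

C2 has one bond to C (0), one bond to C (0), one bond to H (-1), one bond to O (+1).
Oxidation state = 0 + 0 − 1 + 1 = 0.

0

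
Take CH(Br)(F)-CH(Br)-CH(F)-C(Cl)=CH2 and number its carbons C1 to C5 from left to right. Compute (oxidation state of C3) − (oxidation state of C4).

C3: 2C, 1H, 1F → 0 − 1 + 1 = 0
C4: 3C, 1Cl → 0 + 1 = +1
Difference: 0 − (+1) = -1.

-1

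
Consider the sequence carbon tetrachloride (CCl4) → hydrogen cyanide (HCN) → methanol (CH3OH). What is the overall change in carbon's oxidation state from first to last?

-6

Carbon oxidation states along the series — carbon tetrachloride: +4, hydrogen cyanide: +2, methanol: -2.
Net change = -2 − (+4) = -6.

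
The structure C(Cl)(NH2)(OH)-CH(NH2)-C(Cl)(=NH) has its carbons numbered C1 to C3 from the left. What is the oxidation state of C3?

+3

C3 has one bond to C (0), one bond to Cl (+1), a double bond to N (2×+1 = +2).
Oxidation state = 0 + 1 + 2 = +3.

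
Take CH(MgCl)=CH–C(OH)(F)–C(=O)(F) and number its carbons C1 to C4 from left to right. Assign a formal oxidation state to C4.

Bonds to more-electronegative neighbours contribute +1 each, bonds to H or metals contribute −1 each, and C–C bonds contribute 0.
C4 has one bond to C (0), a double bond to O (2×+1 = +2), one bond to F (+1).
Oxidation state = 0 + 2 + 1 = +3.

+3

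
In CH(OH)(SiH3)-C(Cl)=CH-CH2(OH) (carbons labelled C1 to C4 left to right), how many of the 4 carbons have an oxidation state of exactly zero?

Tallying each carbon's bonds:
C1: 1C, 1H, 1O, 1Si → 0 − 1 + 1 − 1 = -1
C2: 3C, 1Cl → 0 + 1 = +1
C3: 3C, 1H → 0 − 1 = -1
C4: 1C, 2H, 1O → 0 − 2 + 1 = -1
0 carbons meet the condition.

0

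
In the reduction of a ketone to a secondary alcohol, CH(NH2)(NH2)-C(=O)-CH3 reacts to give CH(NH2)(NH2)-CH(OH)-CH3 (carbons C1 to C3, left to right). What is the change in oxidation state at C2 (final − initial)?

Before: C2 has 2 bonds to C, 2 bonds to O → oxidation state +2.
After: C2 has 2 bonds to C, 1 bond to H, 1 bond to O → oxidation state 0.
Δ = 0 − (+2) = -2, so this is a reduction at C2.

-2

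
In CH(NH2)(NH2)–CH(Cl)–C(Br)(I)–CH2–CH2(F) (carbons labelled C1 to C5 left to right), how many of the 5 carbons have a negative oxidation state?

2

Bonds to more-electronegative neighbours contribute +1 each, bonds to H or metals contribute −1 each, and C–C bonds contribute 0. Tallying each carbon:
C1: 1C, 1H, 2N → 0 − 1 + 2 = +1
C2: 2C, 1H, 1Cl → 0 − 1 + 1 = 0
C3: 2C, 1Br, 1I → 0 + 1 + 1 = +2
C4: 2C, 2H → 0 − 2 = -2
C5: 1C, 2H, 1F → 0 − 2 + 1 = -1
2 carbons (C4, C5) meet the condition.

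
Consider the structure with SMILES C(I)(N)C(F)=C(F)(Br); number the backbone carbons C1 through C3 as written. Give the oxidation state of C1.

+1

Bonds to more-electronegative neighbours contribute +1 each, bonds to H or metals contribute −1 each, and C–C bonds contribute 0.
C1 has one bond to C (0), one bond to I (+1), one bond to H (-1), one bond to N (+1).
Oxidation state = 0 + 1 − 1 + 1 = +1.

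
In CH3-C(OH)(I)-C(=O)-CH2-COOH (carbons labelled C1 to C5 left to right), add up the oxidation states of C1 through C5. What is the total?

Tallying each carbon's bonds:
C1: 1C, 3H → 0 − 3 = -3
C2: 2C, 1O, 1I → 0 + 1 + 1 = +2
C3: 2C, 2O → 0 + 2 = +2
C4: 2C, 2H → 0 − 2 = -2
C5: 1C, 3O → 0 + 3 = +3
Sum = -3 + 2 + 2 − 2 + 3 = +2.

+2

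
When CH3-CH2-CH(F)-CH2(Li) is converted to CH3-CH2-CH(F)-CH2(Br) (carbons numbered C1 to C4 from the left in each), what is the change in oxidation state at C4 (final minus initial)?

Before: C4 has 1 bond to C, 2 bonds to H, 1 bond to Li → oxidation state -3.
After: C4 has 1 bond to C, 2 bonds to H, 1 bond to Br → oxidation state -1.
Δ = -1 − (-3) = +2, so this is an oxidation at C4.

+2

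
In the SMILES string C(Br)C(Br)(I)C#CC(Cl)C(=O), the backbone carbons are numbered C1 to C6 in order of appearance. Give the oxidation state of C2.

+2

Count +1 for every bond to an atom more electronegative than carbon and −1 for every bond to one less electronegative; C–C bonds are 0.
C2 has one bond to C (0), one bond to C (0), one bond to Br (+1), one bond to I (+1).
Oxidation state = 0 + 0 + 1 + 1 = +2.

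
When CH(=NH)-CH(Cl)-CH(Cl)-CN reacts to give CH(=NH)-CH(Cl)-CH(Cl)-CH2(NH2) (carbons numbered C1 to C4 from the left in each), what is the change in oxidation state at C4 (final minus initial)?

Before: C4 has 1 bond to C, 3 bonds to N → oxidation state +3.
After: C4 has 1 bond to C, 2 bonds to H, 1 bond to N → oxidation state -1.
Δ = -1 − (+3) = -4, so this is a reduction at C4.

-4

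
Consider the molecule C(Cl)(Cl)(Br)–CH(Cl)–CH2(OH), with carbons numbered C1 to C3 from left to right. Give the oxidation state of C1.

C1 has one bond to C (0), one bond to Cl (+1), one bond to Cl (+1), one bond to Br (+1).
Oxidation state = 0 + 1 + 1 + 1 = +3.

+3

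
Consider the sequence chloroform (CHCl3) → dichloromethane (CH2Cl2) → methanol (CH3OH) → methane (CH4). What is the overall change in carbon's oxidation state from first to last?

Carbon oxidation states along the series — chloroform: +2, dichloromethane: 0, methanol: -2, methane: -4.
Net change = -4 − (+2) = -6.

-6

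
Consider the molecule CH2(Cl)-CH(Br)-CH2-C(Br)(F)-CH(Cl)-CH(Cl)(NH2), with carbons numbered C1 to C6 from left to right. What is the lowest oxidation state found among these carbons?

Bonds to more-electronegative neighbours contribute +1 each, bonds to H or metals contribute −1 each, and C–C bonds contribute 0. Tallying each carbon:
C1: 1C, 2H, 1Cl → 0 − 2 + 1 = -1
C2: 2C, 1H, 1Br → 0 − 1 + 1 = 0
C3: 2C, 2H → 0 − 2 = -2
C4: 2C, 1F, 1Br → 0 + 1 + 1 = +2
C5: 2C, 1H, 1Cl → 0 − 1 + 1 = 0
C6: 1C, 1H, 1N, 1Cl → 0 − 1 + 1 + 1 = +1
The lowest value is -2.

-2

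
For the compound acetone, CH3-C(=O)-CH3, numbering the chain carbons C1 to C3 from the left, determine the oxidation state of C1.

Assign +1 per bond to O/N/halogen, −1 per bond to H or an electropositive element, and 0 per bond to carbon.
C1 has one bond to H (-1), one bond to H (-1), one bond to H (-1), one bond to C (0).
Oxidation state = -1 − 1 − 1 + 0 = -3.

-3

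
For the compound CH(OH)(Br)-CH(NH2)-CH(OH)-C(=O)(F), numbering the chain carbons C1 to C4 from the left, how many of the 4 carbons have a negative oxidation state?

Tallying each carbon's bonds:
C1: 1C, 1H, 1O, 1Br → 0 − 1 + 1 + 1 = +1
C2: 2C, 1H, 1N → 0 − 1 + 1 = 0
C3: 2C, 1H, 1O → 0 − 1 + 1 = 0
C4: 1C, 2O, 1F → 0 + 2 + 1 = +3
0 carbons meet the condition.

0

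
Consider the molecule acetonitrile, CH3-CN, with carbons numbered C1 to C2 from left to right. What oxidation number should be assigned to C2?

C2 has a triple bond to N (3×+1 = +3), one bond to C (0).
Oxidation state = +3 + 0 = +3.

+3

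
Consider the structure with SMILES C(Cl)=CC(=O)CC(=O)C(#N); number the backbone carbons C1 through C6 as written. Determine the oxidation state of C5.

Count +1 for every bond to an atom more electronegative than carbon and −1 for every bond to one less electronegative; C–C bonds are 0.
C5 has one bond to C (0), one bond to C (0), a double bond to O (2×+1 = +2).
Oxidation state = 0 + 0 + 2 = +2.

+2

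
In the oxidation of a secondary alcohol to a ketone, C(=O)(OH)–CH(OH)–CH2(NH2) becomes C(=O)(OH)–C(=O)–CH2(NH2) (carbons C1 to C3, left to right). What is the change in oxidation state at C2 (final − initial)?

Before: C2 has 2 bonds to C, 1 bond to H, 1 bond to O → oxidation state 0.
After: C2 has 2 bonds to C, 2 bonds to O → oxidation state +2.
Δ = +2 − (0) = +2, so this is an oxidation at C2.

+2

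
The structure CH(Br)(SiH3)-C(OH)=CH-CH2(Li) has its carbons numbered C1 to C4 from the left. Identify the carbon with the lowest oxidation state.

C4

Tallying each carbon's bonds:
C1: 1C, 1H, 1Br, 1Si → 0 − 1 + 1 − 1 = -1
C2: 3C, 1O → 0 + 1 = +1
C3: 3C, 1H → 0 − 1 = -1
C4: 1C, 2H, 1Li → 0 − 2 − 1 = -3
The most reduced carbon is C4 at -3.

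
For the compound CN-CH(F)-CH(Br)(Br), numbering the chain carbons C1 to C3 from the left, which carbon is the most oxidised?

C1

Tallying each carbon's bonds:
C1: 1C, 3N → 0 + 3 = +3
C2: 2C, 1H, 1F → 0 − 1 + 1 = 0
C3: 1C, 1H, 2Br → 0 − 1 + 2 = +1
The most oxidised carbon is C1 at +3.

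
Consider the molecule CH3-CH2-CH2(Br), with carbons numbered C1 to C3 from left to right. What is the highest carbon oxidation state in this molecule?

Tallying each carbon's bonds:
C1: 1C, 3H → 0 − 3 = -3
C2: 2C, 2H → 0 − 2 = -2
C3: 1C, 2H, 1Br → 0 − 2 + 1 = -1
The highest value is -1.

-1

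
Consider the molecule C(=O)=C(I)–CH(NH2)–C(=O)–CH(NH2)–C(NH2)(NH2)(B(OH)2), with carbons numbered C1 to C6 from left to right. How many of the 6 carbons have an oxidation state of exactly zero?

2

Assign +1 per bond to O/N/halogen, −1 per bond to H or an electropositive element, and 0 per bond to carbon. Tallying each carbon:
C1: 2C, 2O → 0 + 2 = +2
C2: 3C, 1I → 0 + 1 = +1
C3: 2C, 1H, 1N → 0 − 1 + 1 = 0
C4: 2C, 2O → 0 + 2 = +2
C5: 2C, 1H, 1N → 0 − 1 + 1 = 0
C6: 1C, 2N, 1B → 0 + 2 − 1 = +1
2 carbons (C3, C5) meet the condition.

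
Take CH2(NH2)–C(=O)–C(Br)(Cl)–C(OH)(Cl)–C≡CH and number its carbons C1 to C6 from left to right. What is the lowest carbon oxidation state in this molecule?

-1

Tallying each carbon's bonds:
C1: 1C, 2H, 1N → 0 − 2 + 1 = -1
C2: 2C, 2O → 0 + 2 = +2
C3: 2C, 1Cl, 1Br → 0 + 1 + 1 = +2
C4: 2C, 1O, 1Cl → 0 + 1 + 1 = +2
C5: 4C → 0 = 0
C6: 3C, 1H → 0 − 1 = -1
The lowest value is -1.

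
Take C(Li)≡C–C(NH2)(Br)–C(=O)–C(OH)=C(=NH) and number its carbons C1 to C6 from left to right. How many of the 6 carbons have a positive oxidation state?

4

Tallying each carbon's bonds:
C1: 3C, 1Li → 0 − 1 = -1
C2: 4C → 0 = 0
C3: 2C, 1N, 1Br → 0 + 1 + 1 = +2
C4: 2C, 2O → 0 + 2 = +2
C5: 3C, 1O → 0 + 1 = +1
C6: 2C, 2N → 0 + 2 = +2
4 carbons (C3, C4, C5, C6) meet the condition.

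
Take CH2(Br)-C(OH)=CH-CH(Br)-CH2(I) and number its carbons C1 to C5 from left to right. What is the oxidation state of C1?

C1 has one bond to C (0), one bond to Br (+1), one bond to H (-1), one bond to H (-1).
Oxidation state = 0 + 1 − 1 − 1 = -1.

-1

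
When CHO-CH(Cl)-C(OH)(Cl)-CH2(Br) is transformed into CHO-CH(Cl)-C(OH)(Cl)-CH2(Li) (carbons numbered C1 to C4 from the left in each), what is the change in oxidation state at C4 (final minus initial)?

Before: C4 has 1 bond to C, 2 bonds to H, 1 bond to Br → oxidation state -1.
After: C4 has 1 bond to C, 2 bonds to H, 1 bond to Li → oxidation state -3.
Δ = -3 − (-1) = -2, so this is a reduction at C4.

-2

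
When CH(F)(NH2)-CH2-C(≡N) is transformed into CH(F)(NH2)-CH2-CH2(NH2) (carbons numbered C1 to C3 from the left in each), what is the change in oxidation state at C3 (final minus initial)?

Before: C3 has 1 bond to C, 3 bonds to N → oxidation state +3.
After: C3 has 1 bond to C, 2 bonds to H, 1 bond to N → oxidation state -1.
Δ = -1 − (+3) = -4, so this is a reduction at C3.

-4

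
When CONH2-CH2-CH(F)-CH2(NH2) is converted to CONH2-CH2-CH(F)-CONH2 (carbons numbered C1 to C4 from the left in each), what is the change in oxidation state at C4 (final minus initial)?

Before: C4 has 1 bond to C, 2 bonds to H, 1 bond to N → oxidation state -1.
After: C4 has 1 bond to C, 2 bonds to O, 1 bond to N → oxidation state +3.
Δ = +3 − (-1) = +4, so this is an oxidation at C4.

+4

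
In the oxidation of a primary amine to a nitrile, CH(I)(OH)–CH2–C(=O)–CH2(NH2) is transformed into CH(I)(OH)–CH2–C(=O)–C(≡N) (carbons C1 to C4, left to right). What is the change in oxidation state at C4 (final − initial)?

Before: C4 has 1 bond to C, 2 bonds to H, 1 bond to N → oxidation state -1.
After: C4 has 1 bond to C, 3 bonds to N → oxidation state +3.
Δ = +3 − (-1) = +4, so this is an oxidation at C4.

+4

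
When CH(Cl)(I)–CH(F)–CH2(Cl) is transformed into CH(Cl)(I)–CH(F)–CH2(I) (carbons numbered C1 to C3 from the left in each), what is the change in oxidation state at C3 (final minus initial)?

Before: C3 has 1 bond to C, 2 bonds to H, 1 bond to Cl → oxidation state -1.
After: C3 has 1 bond to C, 2 bonds to H, 1 bond to I → oxidation state -1.
Δ = -1 − (-1) = 0, so no net redox change at C3.

0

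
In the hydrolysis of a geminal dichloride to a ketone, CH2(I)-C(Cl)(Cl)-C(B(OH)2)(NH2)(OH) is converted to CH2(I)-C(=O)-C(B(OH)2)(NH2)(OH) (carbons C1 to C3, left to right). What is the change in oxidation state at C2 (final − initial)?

0

Before: C2 has 2 bonds to C, 2 bonds to Cl → oxidation state +2.
After: C2 has 2 bonds to C, 2 bonds to O → oxidation state +2.
Δ = +2 − (+2) = 0, so no net redox change at C2.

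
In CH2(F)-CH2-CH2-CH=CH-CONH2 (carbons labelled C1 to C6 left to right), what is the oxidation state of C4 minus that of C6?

C4: 3C, 1H → 0 − 1 = -1
C6: 1C, 2O, 1N → 0 + 2 + 1 = +3
Difference: -1 − (+3) = -4.

-4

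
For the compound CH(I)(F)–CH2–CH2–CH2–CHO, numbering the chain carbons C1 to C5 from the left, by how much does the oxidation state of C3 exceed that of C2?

C3: 2C, 2H → 0 − 2 = -2
C2: 2C, 2H → 0 − 2 = -2
Difference: -2 − (-2) = 0.

0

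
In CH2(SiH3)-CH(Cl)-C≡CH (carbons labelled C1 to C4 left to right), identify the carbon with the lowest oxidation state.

Tallying each carbon's bonds:
C1: 1C, 2H, 1Si → 0 − 2 − 1 = -3
C2: 2C, 1H, 1Cl → 0 − 1 + 1 = 0
C3: 4C → 0 = 0
C4: 3C, 1H → 0 − 1 = -1
The most reduced carbon is C1 at -3.

C1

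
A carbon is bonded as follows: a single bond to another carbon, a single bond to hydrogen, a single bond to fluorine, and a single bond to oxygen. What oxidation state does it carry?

+1

Bonds to more-electronegative neighbours contribute +1 each, bonds to H or metals contribute −1 each, and C–C bonds contribute 0.
The carbon has one bond to C (0), one bond to H (-1), one bond to O (+1), one bond to F (+1).
Oxidation state = 0 − 1 + 1 + 1 = +1.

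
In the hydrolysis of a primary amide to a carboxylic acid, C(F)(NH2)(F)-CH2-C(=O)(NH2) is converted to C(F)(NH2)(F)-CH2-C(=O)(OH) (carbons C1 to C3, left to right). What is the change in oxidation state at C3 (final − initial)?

Before: C3 has 1 bond to C, 2 bonds to O, 1 bond to N → oxidation state +3.
After: C3 has 1 bond to C, 3 bonds to O → oxidation state +3.
Δ = +3 − (+3) = 0, so no net redox change at C3.

0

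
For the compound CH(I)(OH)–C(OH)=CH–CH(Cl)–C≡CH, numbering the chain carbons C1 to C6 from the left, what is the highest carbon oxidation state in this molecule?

+1

Each bond to a more electronegative atom (O, N, halogen) counts +1, each bond to a less electronegative atom (H, metal, B, Si) counts −1, and each C–C bond counts 0. Tallying each carbon:
C1: 1C, 1H, 1O, 1I → 0 − 1 + 1 + 1 = +1
C2: 3C, 1O → 0 + 1 = +1
C3: 3C, 1H → 0 − 1 = -1
C4: 2C, 1H, 1Cl → 0 − 1 + 1 = 0
C5: 4C → 0 = 0
C6: 3C, 1H → 0 − 1 = -1
The highest value is +1.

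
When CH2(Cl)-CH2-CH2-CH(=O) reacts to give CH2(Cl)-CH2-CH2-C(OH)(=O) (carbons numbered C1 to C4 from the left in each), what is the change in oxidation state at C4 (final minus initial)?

+2

Before: C4 has 1 bond to C, 1 bond to H, 2 bonds to O → oxidation state +1.
After: C4 has 1 bond to C, 3 bonds to O → oxidation state +3.
Δ = +3 − (+1) = +2, so this is an oxidation at C4.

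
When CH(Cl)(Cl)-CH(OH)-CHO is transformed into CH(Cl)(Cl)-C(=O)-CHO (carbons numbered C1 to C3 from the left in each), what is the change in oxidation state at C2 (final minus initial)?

Before: C2 has 2 bonds to C, 1 bond to H, 1 bond to O → oxidation state 0.
After: C2 has 2 bonds to C, 2 bonds to O → oxidation state +2.
Δ = +2 − (0) = +2, so this is an oxidation at C2.

+2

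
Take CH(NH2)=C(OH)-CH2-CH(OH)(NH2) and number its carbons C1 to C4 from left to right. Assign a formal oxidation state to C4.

+1

Assign +1 per bond to O/N/halogen, −1 per bond to H or an electropositive element, and 0 per bond to carbon.
C4 has one bond to C (0), one bond to H (-1), one bond to O (+1), one bond to N (+1).
Oxidation state = 0 − 1 + 1 + 1 = +1.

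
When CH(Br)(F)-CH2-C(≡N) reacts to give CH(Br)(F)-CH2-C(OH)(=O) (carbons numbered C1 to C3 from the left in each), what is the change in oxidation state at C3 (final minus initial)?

Before: C3 has 1 bond to C, 3 bonds to N → oxidation state +3.
After: C3 has 1 bond to C, 3 bonds to O → oxidation state +3.
Δ = +3 − (+3) = 0, so no net redox change at C3.

0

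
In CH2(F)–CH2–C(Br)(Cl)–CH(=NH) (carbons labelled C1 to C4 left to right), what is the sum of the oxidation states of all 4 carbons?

Count +1 for every bond to an atom more electronegative than carbon and −1 for every bond to one less electronegative; C–C bonds are 0. Tallying each carbon:
C1: 1C, 2H, 1F → 0 − 2 + 1 = -1
C2: 2C, 2H → 0 − 2 = -2
C3: 2C, 1Cl, 1Br → 0 + 1 + 1 = +2
C4: 1C, 1H, 2N → 0 − 1 + 2 = +1
Sum = -1 − 2 + 2 + 1 = 0.

0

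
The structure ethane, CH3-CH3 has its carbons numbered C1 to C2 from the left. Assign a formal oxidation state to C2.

C2 has one bond to H (-1), one bond to H (-1), one bond to H (-1), one bond to C (0).
Oxidation state = -1 − 1 − 1 + 0 = -3.

-3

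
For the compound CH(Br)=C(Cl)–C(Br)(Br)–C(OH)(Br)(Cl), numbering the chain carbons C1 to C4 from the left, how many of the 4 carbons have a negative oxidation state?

Tallying each carbon's bonds:
C1: 2C, 1H, 1Br → 0 − 1 + 1 = 0
C2: 3C, 1Cl → 0 + 1 = +1
C3: 2C, 2Br → 0 + 2 = +2
C4: 1C, 1O, 1Cl, 1Br → 0 + 1 + 1 + 1 = +3
0 carbons meet the condition.

0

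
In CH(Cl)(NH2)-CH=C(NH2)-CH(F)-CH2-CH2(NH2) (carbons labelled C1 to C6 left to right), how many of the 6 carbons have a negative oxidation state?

3

Tallying each carbon's bonds:
C1: 1C, 1H, 1N, 1Cl → 0 − 1 + 1 + 1 = +1
C2: 3C, 1H → 0 − 1 = -1
C3: 3C, 1N → 0 + 1 = +1
C4: 2C, 1H, 1F → 0 − 1 + 1 = 0
C5: 2C, 2H → 0 − 2 = -2
C6: 1C, 2H, 1N → 0 − 2 + 1 = -1
3 carbons (C2, C5, C6) meet the condition.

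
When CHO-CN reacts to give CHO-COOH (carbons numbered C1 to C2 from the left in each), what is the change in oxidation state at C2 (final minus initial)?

0

Before: C2 has 1 bond to C, 3 bonds to N → oxidation state +3.
After: C2 has 1 bond to C, 3 bonds to O → oxidation state +3.
Δ = +3 − (+3) = 0, so no net redox change at C2.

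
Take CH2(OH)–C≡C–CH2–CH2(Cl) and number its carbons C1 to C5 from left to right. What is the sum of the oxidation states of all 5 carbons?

Tallying each carbon's bonds:
C1: 1C, 2H, 1O → 0 − 2 + 1 = -1
C2: 4C → 0 = 0
C3: 4C → 0 = 0
C4: 2C, 2H → 0 − 2 = -2
C5: 1C, 2H, 1Cl → 0 − 2 + 1 = -1
Sum = -1 + 0 + 0 − 2 − 1 = -4.

-4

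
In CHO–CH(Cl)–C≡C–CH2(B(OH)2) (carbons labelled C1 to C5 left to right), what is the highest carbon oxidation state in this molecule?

Count +1 for every bond to an atom more electronegative than carbon and −1 for every bond to one less electronegative; C–C bonds are 0. Tallying each carbon:
C1: 1C, 1H, 2O → 0 − 1 + 2 = +1
C2: 2C, 1H, 1Cl → 0 − 1 + 1 = 0
C3: 4C → 0 = 0
C4: 4C → 0 = 0
C5: 1C, 2H, 1B → 0 − 2 − 1 = -3
The highest value is +1.

+1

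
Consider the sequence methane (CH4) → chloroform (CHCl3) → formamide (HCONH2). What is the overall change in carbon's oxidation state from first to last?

Carbon oxidation states along the series — methane: -4, chloroform: +2, formamide: +2.
Net change = +2 − (-4) = +6.

+6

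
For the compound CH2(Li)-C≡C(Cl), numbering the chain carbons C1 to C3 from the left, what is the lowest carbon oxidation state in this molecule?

Assign +1 per bond to O/N/halogen, −1 per bond to H or an electropositive element, and 0 per bond to carbon. Tallying each carbon:
C1: 1C, 2H, 1Li → 0 − 2 − 1 = -3
C2: 4C → 0 = 0
C3: 3C, 1Cl → 0 + 1 = +1
The lowest value is -3.

-3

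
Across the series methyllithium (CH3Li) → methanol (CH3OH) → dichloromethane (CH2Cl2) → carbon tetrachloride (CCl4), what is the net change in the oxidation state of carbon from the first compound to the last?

+8

Carbon oxidation states along the series — methyllithium: -4, methanol: -2, dichloromethane: 0, carbon tetrachloride: +4.
Net change = +4 − (-4) = +8.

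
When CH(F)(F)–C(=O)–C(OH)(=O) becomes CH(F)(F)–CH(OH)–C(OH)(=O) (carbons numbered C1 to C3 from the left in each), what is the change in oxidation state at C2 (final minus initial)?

-2

Before: C2 has 2 bonds to C, 2 bonds to O → oxidation state +2.
After: C2 has 2 bonds to C, 1 bond to H, 1 bond to O → oxidation state 0.
Δ = 0 − (+2) = -2, so this is a reduction at C2.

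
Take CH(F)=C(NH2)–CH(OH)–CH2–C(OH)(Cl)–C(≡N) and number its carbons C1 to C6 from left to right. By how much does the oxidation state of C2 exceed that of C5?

C2: 3C, 1N → 0 + 1 = +1
C5: 2C, 1O, 1Cl → 0 + 1 + 1 = +2
Difference: +1 − (+2) = -1.

-1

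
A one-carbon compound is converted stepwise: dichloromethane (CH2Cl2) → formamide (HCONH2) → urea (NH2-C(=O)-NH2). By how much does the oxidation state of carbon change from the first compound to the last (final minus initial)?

+4

Carbon oxidation states along the series — dichloromethane: 0, formamide: +2, urea: +4.
Net change = +4 − (0) = +4.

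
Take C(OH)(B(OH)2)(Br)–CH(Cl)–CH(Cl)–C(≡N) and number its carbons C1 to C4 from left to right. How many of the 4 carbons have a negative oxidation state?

Tallying each carbon's bonds:
C1: 1C, 1O, 1Br, 1B → 0 + 1 + 1 − 1 = +1
C2: 2C, 1H, 1Cl → 0 − 1 + 1 = 0
C3: 2C, 1H, 1Cl → 0 − 1 + 1 = 0
C4: 1C, 3N → 0 + 3 = +3
0 carbons meet the condition.

0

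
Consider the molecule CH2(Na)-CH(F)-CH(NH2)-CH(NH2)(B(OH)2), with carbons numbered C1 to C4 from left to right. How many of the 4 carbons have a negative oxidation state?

2

Count +1 for every bond to an atom more electronegative than carbon and −1 for every bond to one less electronegative; C–C bonds are 0. Tallying each carbon:
C1: 1C, 2H, 1Na → 0 − 2 − 1 = -3
C2: 2C, 1H, 1F → 0 − 1 + 1 = 0
C3: 2C, 1H, 1N → 0 − 1 + 1 = 0
C4: 1C, 1H, 1N, 1B → 0 − 1 + 1 − 1 = -1
2 carbons (C1, C4) meet the condition.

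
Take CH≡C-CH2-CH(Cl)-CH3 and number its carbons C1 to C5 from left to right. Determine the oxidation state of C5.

-3

Count +1 for every bond to an atom more electronegative than carbon and −1 for every bond to one less electronegative; C–C bonds are 0.
C5 has one bond to C (0), one bond to H (-1), one bond to H (-1), one bond to H (-1).
Oxidation state = 0 − 1 − 1 − 1 = -3.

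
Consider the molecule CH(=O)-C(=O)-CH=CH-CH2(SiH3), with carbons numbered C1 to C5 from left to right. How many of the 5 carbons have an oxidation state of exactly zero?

Tallying each carbon's bonds:
C1: 1C, 1H, 2O → 0 − 1 + 2 = +1
C2: 2C, 2O → 0 + 2 = +2
C3: 3C, 1H → 0 − 1 = -1
C4: 3C, 1H → 0 − 1 = -1
C5: 1C, 2H, 1Si → 0 − 2 − 1 = -3
0 carbons meet the condition.

0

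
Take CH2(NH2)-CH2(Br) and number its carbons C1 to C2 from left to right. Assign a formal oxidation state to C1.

-1

Each bond to a more electronegative atom (O, N, halogen) counts +1, each bond to a less electronegative atom (H, metal, B, Si) counts −1, and each C–C bond counts 0.
C1 has one bond to C (0), one bond to H (-1), one bond to N (+1), one bond to H (-1).
Oxidation state = 0 − 1 + 1 − 1 = -1.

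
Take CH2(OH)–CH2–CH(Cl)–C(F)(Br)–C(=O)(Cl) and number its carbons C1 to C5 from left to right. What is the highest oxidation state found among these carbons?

+3

Bonds to more-electronegative neighbours contribute +1 each, bonds to H or metals contribute −1 each, and C–C bonds contribute 0. Tallying each carbon:
C1: 1C, 2H, 1O → 0 − 2 + 1 = -1
C2: 2C, 2H → 0 − 2 = -2
C3: 2C, 1H, 1Cl → 0 − 1 + 1 = 0
C4: 2C, 1F, 1Br → 0 + 1 + 1 = +2
C5: 1C, 2O, 1Cl → 0 + 2 + 1 = +3
The highest value is +3.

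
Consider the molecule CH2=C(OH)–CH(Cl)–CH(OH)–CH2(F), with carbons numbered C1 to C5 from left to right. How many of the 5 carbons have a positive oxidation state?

Tallying each carbon's bonds:
C1: 2C, 2H → 0 − 2 = -2
C2: 3C, 1O → 0 + 1 = +1
C3: 2C, 1H, 1Cl → 0 − 1 + 1 = 0
C4: 2C, 1H, 1O → 0 − 1 + 1 = 0
C5: 1C, 2H, 1F → 0 − 2 + 1 = -1
1 carbon (C2) meets the condition.

1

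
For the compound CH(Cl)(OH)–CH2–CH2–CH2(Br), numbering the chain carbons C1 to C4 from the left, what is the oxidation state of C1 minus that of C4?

+2

C1: 1C, 1H, 1O, 1Cl → 0 − 1 + 1 + 1 = +1
C4: 1C, 2H, 1Br → 0 − 2 + 1 = -1
Difference: +1 − (-1) = +2.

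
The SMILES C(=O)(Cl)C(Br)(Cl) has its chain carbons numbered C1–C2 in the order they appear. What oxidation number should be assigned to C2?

+1

Each bond to a more electronegative atom (O, N, halogen) counts +1, each bond to a less electronegative atom (H, metal, B, Si) counts −1, and each C–C bond counts 0.
C2 has one bond to C (0), one bond to H (-1), one bond to Br (+1), one bond to Cl (+1).
Oxidation state = 0 − 1 + 1 + 1 = +1.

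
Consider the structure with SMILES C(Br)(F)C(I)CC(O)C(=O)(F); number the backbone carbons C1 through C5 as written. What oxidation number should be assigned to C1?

+1

Assign +1 per bond to O/N/halogen, −1 per bond to H or an electropositive element, and 0 per bond to carbon.
C1 has one bond to C (0), one bond to H (-1), one bond to Br (+1), one bond to F (+1).
Oxidation state = 0 − 1 + 1 + 1 = +1.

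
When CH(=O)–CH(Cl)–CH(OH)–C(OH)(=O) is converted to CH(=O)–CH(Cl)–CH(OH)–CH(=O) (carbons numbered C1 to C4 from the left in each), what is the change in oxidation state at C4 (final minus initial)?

Before: C4 has 1 bond to C, 3 bonds to O → oxidation state +3.
After: C4 has 1 bond to C, 1 bond to H, 2 bonds to O → oxidation state +1.
Δ = +1 − (+3) = -2, so this is a reduction at C4.

-2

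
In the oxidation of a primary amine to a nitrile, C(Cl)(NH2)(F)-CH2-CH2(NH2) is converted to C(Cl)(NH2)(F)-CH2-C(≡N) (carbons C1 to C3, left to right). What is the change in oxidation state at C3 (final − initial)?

Before: C3 has 1 bond to C, 2 bonds to H, 1 bond to N → oxidation state -1.
After: C3 has 1 bond to C, 3 bonds to N → oxidation state +3.
Δ = +3 − (-1) = +4, so this is an oxidation at C3.

+4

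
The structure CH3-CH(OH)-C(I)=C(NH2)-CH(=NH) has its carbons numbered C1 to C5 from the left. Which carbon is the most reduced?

C1

Tallying each carbon's bonds:
C1: 1C, 3H → 0 − 3 = -3
C2: 2C, 1H, 1O → 0 − 1 + 1 = 0
C3: 3C, 1I → 0 + 1 = +1
C4: 3C, 1N → 0 + 1 = +1
C5: 1C, 1H, 2N → 0 − 1 + 2 = +1
The most reduced carbon is C1 at -3.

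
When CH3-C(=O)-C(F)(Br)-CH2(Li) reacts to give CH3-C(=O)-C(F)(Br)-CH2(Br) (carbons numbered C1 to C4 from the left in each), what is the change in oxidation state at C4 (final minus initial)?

+2

Before: C4 has 1 bond to C, 2 bonds to H, 1 bond to Li → oxidation state -3.
After: C4 has 1 bond to C, 2 bonds to H, 1 bond to Br → oxidation state -1.
Δ = -1 − (-3) = +2, so this is an oxidation at C4.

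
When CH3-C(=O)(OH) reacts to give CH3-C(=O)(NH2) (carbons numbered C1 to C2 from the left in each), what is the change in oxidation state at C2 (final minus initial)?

Before: C2 has 1 bond to C, 3 bonds to O → oxidation state +3.
After: C2 has 1 bond to C, 2 bonds to O, 1 bond to N → oxidation state +3.
Δ = +3 − (+3) = 0, so no net redox change at C2.

0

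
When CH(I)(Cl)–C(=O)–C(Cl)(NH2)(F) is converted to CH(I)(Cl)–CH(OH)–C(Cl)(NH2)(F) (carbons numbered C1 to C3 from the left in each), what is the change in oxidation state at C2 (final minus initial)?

Before: C2 has 2 bonds to C, 2 bonds to O → oxidation state +2.
After: C2 has 2 bonds to C, 1 bond to H, 1 bond to O → oxidation state 0.
Δ = 0 − (+2) = -2, so this is a reduction at C2.

-2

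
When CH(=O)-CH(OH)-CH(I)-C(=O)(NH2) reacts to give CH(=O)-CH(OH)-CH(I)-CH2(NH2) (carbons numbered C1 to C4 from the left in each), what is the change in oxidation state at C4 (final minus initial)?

-4

Before: C4 has 1 bond to C, 2 bonds to O, 1 bond to N → oxidation state +3.
After: C4 has 1 bond to C, 2 bonds to H, 1 bond to N → oxidation state -1.
Δ = -1 − (+3) = -4, so this is a reduction at C4.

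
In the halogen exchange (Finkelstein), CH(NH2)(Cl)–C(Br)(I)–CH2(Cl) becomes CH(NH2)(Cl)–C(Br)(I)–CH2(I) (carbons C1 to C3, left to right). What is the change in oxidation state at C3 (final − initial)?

Before: C3 has 1 bond to C, 2 bonds to H, 1 bond to Cl → oxidation state -1.
After: C3 has 1 bond to C, 2 bonds to H, 1 bond to I → oxidation state -1.
Δ = -1 − (-1) = 0, so no net redox change at C3.

0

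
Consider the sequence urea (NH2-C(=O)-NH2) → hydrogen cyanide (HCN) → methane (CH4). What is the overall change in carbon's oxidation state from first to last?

-8

Carbon oxidation states along the series — urea: +4, hydrogen cyanide: +2, methane: -4.
Net change = -4 − (+4) = -8.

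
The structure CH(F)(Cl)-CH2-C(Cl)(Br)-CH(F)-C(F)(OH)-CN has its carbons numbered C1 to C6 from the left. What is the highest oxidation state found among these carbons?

Each bond to a more electronegative atom (O, N, halogen) counts +1, each bond to a less electronegative atom (H, metal, B, Si) counts −1, and each C–C bond counts 0. Tallying each carbon:
C1: 1C, 1H, 1F, 1Cl → 0 − 1 + 1 + 1 = +1
C2: 2C, 2H → 0 − 2 = -2
C3: 2C, 1Cl, 1Br → 0 + 1 + 1 = +2
C4: 2C, 1H, 1F → 0 − 1 + 1 = 0
C5: 2C, 1O, 1F → 0 + 1 + 1 = +2
C6: 1C, 3N → 0 + 3 = +3
The highest value is +3.

+3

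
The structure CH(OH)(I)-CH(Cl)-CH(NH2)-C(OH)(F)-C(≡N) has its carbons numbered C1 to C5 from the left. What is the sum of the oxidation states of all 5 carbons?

Assign +1 per bond to O/N/halogen, −1 per bond to H or an electropositive element, and 0 per bond to carbon. Tallying each carbon:
C1: 1C, 1H, 1O, 1I → 0 − 1 + 1 + 1 = +1
C2: 2C, 1H, 1Cl → 0 − 1 + 1 = 0
C3: 2C, 1H, 1N → 0 − 1 + 1 = 0
C4: 2C, 1O, 1F → 0 + 1 + 1 = +2
C5: 1C, 3N → 0 + 3 = +3
Sum = +1 + 0 + 0 + 2 + 3 = +6.

+6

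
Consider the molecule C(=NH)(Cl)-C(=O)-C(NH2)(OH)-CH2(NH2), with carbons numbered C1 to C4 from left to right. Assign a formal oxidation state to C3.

+2

Assign +1 per bond to O/N/halogen, −1 per bond to H or an electropositive element, and 0 per bond to carbon.
C3 has one bond to C (0), one bond to C (0), one bond to N (+1), one bond to O (+1).
Oxidation state = 0 + 0 + 1 + 1 = +2.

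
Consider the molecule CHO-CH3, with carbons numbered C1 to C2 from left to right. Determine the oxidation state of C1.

+1

C1 has one bond to C (0), one bond to H (-1), a double bond to O (2×+1 = +2).
Oxidation state = 0 − 1 + 2 = +1.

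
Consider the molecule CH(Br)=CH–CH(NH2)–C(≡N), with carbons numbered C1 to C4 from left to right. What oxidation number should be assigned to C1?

Assign +1 per bond to O/N/halogen, −1 per bond to H or an electropositive element, and 0 per bond to carbon.
C1 has a double bond to C (2×0 = 0), one bond to Br (+1), one bond to H (-1).
Oxidation state = 0 + 1 − 1 = 0.

0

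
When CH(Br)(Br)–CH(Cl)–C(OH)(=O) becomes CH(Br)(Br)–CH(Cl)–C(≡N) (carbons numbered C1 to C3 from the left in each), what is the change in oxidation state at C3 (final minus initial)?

0

Before: C3 has 1 bond to C, 3 bonds to O → oxidation state +3.
After: C3 has 1 bond to C, 3 bonds to N → oxidation state +3.
Δ = +3 − (+3) = 0, so no net redox change at C3.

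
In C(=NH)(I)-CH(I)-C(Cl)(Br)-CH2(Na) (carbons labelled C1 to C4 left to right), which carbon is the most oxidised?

C1

Tallying each carbon's bonds:
C1: 1C, 2N, 1I → 0 + 2 + 1 = +3
C2: 2C, 1H, 1I → 0 − 1 + 1 = 0
C3: 2C, 1Cl, 1Br → 0 + 1 + 1 = +2
C4: 1C, 2H, 1Na → 0 − 2 − 1 = -3
The most oxidised carbon is C1 at +3.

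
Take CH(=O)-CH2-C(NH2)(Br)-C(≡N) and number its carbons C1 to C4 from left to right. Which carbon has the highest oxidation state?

Count +1 for every bond to an atom more electronegative than carbon and −1 for every bond to one less electronegative; C–C bonds are 0. Tallying each carbon:
C1: 1C, 1H, 2O → 0 − 1 + 2 = +1
C2: 2C, 2H → 0 − 2 = -2
C3: 2C, 1N, 1Br → 0 + 1 + 1 = +2
C4: 1C, 3N → 0 + 3 = +3
The most oxidised carbon is C4 at +3.

C4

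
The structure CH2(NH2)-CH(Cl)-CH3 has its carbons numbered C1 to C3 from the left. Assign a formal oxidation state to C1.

Each bond to a more electronegative atom (O, N, halogen) counts +1, each bond to a less electronegative atom (H, metal, B, Si) counts −1, and each C–C bond counts 0.
C1 has one bond to C (0), one bond to H (-1), one bond to N (+1), one bond to H (-1).
Oxidation state = 0 − 1 + 1 − 1 = -1.

-1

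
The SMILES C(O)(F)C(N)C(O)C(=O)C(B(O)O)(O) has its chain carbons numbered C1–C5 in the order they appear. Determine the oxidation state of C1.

Count +1 for every bond to an atom more electronegative than carbon and −1 for every bond to one less electronegative; C–C bonds are 0.
C1 has one bond to C (0), one bond to O (+1), one bond to H (-1), one bond to F (+1).
Oxidation state = 0 + 1 − 1 + 1 = +1.

+1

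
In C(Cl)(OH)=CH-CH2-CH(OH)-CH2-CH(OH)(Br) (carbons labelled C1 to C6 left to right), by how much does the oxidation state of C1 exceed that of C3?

C1: 2C, 1O, 1Cl → 0 + 1 + 1 = +2
C3: 2C, 2H → 0 − 2 = -2
Difference: +2 − (-2) = +4.

+4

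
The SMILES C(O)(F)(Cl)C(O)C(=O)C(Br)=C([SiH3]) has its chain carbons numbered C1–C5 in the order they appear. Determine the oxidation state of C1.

+3

Each bond to a more electronegative atom (O, N, halogen) counts +1, each bond to a less electronegative atom (H, metal, B, Si) counts −1, and each C–C bond counts 0.
C1 has one bond to C (0), one bond to O (+1), one bond to F (+1), one bond to Cl (+1).
Oxidation state = 0 + 1 + 1 + 1 = +3.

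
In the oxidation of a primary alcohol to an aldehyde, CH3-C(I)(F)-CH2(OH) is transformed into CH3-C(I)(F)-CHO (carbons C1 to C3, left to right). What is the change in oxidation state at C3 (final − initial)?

+2

Before: C3 has 1 bond to C, 2 bonds to H, 1 bond to O → oxidation state -1.
After: C3 has 1 bond to C, 1 bond to H, 2 bonds to O → oxidation state +1.
Δ = +1 − (-1) = +2, so this is an oxidation at C3.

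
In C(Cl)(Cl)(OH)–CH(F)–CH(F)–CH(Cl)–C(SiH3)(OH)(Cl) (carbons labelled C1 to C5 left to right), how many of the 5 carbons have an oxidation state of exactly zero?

Tallying each carbon's bonds:
C1: 1C, 1O, 2Cl → 0 + 1 + 2 = +3
C2: 2C, 1H, 1F → 0 − 1 + 1 = 0
C3: 2C, 1H, 1F → 0 − 1 + 1 = 0
C4: 2C, 1H, 1Cl → 0 − 1 + 1 = 0
C5: 1C, 1O, 1Cl, 1Si → 0 + 1 + 1 − 1 = +1
3 carbons (C2, C3, C4) meet the condition.

3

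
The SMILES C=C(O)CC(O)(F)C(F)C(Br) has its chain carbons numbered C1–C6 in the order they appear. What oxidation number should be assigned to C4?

Count +1 for every bond to an atom more electronegative than carbon and −1 for every bond to one less electronegative; C–C bonds are 0.
C4 has one bond to C (0), one bond to C (0), one bond to O (+1), one bond to F (+1).
Oxidation state = 0 + 0 + 1 + 1 = +2.

+2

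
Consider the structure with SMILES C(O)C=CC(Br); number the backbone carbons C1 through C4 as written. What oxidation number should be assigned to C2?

-1

C2 has one bond to C (0), a double bond to C (2×0 = 0), one bond to H (-1).
Oxidation state = 0 + 0 − 1 = -1.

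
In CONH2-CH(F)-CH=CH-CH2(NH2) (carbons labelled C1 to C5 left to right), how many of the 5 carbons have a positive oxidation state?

1

Each bond to a more electronegative atom (O, N, halogen) counts +1, each bond to a less electronegative atom (H, metal, B, Si) counts −1, and each C–C bond counts 0. Tallying each carbon:
C1: 1C, 2O, 1N → 0 + 2 + 1 = +3
C2: 2C, 1H, 1F → 0 − 1 + 1 = 0
C3: 3C, 1H → 0 − 1 = -1
C4: 3C, 1H → 0 − 1 = -1
C5: 1C, 2H, 1N → 0 − 2 + 1 = -1
1 carbon (C1) meets the condition.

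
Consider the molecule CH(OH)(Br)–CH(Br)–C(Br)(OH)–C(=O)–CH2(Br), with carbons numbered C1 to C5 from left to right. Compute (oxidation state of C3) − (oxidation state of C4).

C3: 2C, 1O, 1Br → 0 + 1 + 1 = +2
C4: 2C, 2O → 0 + 2 = +2
Difference: +2 − (+2) = 0.

0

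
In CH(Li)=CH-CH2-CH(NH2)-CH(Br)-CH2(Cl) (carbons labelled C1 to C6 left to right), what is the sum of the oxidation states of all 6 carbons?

Each bond to a more electronegative atom (O, N, halogen) counts +1, each bond to a less electronegative atom (H, metal, B, Si) counts −1, and each C–C bond counts 0. Tallying each carbon:
C1: 2C, 1H, 1Li → 0 − 1 − 1 = -2
C2: 3C, 1H → 0 − 1 = -1
C3: 2C, 2H → 0 − 2 = -2
C4: 2C, 1H, 1N → 0 − 1 + 1 = 0
C5: 2C, 1H, 1Br → 0 − 1 + 1 = 0
C6: 1C, 2H, 1Cl → 0 − 2 + 1 = -1
Sum = -2 − 1 − 2 + 0 + 0 − 1 = -6.

-6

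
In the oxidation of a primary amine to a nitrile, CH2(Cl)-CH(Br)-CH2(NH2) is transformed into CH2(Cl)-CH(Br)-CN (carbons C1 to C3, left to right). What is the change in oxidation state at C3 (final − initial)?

+4

Before: C3 has 1 bond to C, 2 bonds to H, 1 bond to N → oxidation state -1.
After: C3 has 1 bond to C, 3 bonds to N → oxidation state +3.
Δ = +3 − (-1) = +4, so this is an oxidation at C3.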